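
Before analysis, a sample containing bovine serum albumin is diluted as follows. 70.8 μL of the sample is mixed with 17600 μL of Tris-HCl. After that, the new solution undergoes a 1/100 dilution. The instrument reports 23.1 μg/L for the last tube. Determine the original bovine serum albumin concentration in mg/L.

Overall dilution factor = 249.6 × 100 = 2.50 × 10⁴.
Original = 23.1 μg/L × 2.50 × 10⁴ = 5.77 × 10⁵ μg/L = 577 mg/L.

577 mg/L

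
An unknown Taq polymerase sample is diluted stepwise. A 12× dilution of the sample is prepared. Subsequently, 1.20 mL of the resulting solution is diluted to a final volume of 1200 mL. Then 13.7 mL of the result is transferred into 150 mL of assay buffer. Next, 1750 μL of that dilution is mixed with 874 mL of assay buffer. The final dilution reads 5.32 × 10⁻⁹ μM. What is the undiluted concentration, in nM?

382 nM

Overall dilution factor = 12 × 1000 × 11.95 × 500.4 = 7.18 × 10⁷.
Original = 5.32 × 10⁻⁹ μM × 7.18 × 10⁷ = 0.382 μM = 382 nM.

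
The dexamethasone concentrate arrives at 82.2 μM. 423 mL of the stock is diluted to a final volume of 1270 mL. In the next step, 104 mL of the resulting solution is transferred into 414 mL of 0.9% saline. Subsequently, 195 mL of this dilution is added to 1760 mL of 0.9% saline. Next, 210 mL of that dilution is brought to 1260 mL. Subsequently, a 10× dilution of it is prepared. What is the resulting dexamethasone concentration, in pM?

9140 pM

Overall dilution factor = 3.002 × 4.981 × 10.03 × 6 × 10 = 8995.
82.2 μM / 8995 = 9.14 × 10⁻³ μM = 9140 pM.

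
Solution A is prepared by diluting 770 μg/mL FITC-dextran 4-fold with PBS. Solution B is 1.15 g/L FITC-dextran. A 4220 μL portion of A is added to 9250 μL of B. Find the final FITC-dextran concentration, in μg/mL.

850 μg/mL

C_A = 770 μg/mL / 4 = 192 μg/mL.
C_B = 1.15 g/L = 1150 μg/mL.
C_mix = (C_A·V_A + C_B·V_B)/(V_A + V_B) = (192×4220 + 1150×9250) / 13470 = 850 μg/mL.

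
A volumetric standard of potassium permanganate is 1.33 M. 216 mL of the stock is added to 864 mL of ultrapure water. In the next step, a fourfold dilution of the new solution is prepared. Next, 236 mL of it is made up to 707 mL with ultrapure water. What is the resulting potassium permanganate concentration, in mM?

Overall dilution factor = 5 × 4 × 2.996 = 59.9.
1.33 M / 59.9 = 0.0222 M = 22.2 mM.

22.2 mM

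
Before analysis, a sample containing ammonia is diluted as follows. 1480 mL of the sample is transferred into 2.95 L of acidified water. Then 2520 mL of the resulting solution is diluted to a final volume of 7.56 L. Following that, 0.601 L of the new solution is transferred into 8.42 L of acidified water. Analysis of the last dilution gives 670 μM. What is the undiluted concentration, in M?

Overall dilution factor = 2.993 × 3 × 15.01 = 135.
Original = 670 μM × 135 = 9.03 × 10⁴ μM = 0.0903 M.

0.0903 M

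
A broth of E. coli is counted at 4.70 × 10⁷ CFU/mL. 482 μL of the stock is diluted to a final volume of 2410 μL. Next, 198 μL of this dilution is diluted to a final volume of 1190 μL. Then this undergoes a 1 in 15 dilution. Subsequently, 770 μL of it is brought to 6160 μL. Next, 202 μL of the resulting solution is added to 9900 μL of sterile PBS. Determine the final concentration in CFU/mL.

Overall dilution factor = 5 × 6.010 × 15 × 8 × 50.01 = 1.80 × 10⁵.
4.70 × 10⁷ CFU/mL / 1.80 × 10⁵ = 261 CFU/mL.

261 CFU/mL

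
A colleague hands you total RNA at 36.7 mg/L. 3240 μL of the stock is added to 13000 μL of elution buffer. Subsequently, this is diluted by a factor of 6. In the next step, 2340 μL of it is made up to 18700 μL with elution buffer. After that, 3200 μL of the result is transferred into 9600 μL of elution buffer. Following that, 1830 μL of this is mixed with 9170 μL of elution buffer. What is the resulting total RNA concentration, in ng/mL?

Overall dilution factor = 5.012 × 6 × 7.991 × 4 × 6.011 = 5779.
36.7 mg/L / 5779 = 6.35 × 10⁻³ mg/L = 6.35 ng/mL.

6.35 ng/mL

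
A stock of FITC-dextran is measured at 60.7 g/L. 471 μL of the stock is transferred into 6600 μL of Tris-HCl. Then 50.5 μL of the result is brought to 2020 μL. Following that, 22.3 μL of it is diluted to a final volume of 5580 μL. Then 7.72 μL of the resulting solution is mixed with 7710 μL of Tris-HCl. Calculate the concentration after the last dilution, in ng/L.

Overall dilution factor = 15.01 × 40 × 250.2 × 999.7 = 1.50 × 10⁸.
60.7 g/L / 1.50 × 10⁸ = 4.04 × 10⁻⁷ g/L = 404 ng/L.

404 ng/L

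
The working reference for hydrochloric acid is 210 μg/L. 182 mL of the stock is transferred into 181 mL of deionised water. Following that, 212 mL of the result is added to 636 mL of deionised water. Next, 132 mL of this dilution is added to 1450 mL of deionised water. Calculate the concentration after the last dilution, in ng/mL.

Overall dilution factor = 1.995 × 4 × 11.98 = 95.6.
210 μg/L / 95.6 = 2.20 μg/L = 2.20 ng/mL.

2.20 ng/mL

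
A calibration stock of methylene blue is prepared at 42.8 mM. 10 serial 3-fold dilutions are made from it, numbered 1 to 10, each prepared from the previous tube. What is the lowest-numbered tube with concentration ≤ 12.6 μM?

tube 8

Tube n has concentration 42.8 mM / 3ⁿ.
Need 3ⁿ ≥ 42.8 mM / 12.6 μM = 3397, so n ≥ 7.40.
First such tube: n = 8.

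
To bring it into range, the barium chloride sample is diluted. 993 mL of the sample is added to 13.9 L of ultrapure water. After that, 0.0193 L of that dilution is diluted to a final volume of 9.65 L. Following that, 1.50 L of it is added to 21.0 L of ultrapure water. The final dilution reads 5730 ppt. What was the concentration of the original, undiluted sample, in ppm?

645 ppm

Overall dilution factor = 15.00 × 500 × 15 = 1.12 × 10⁵.
Original = 5730 ppt × 1.12 × 10⁵ = 6.45 × 10⁸ ppt = 645 ppm.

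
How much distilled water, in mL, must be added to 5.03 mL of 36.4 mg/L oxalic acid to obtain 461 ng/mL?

461 ng/mL = 0.461 mg/L.
V₂ = C₁V₁/C₂ = 36.4 × 5.03 / 0.461 = 397 mL.
Diluent to add = V₂ − V₁ = 397 − 5.03 = 392 mL.

392 mL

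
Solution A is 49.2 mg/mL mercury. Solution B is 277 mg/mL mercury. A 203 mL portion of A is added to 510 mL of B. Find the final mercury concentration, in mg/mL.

C_mix = (C_A·V_A + C_B·V_B)/(V_A + V_B) = (49.2×203 + 277×510) / 713.0 = 212 mg/mL.

212 mg/mL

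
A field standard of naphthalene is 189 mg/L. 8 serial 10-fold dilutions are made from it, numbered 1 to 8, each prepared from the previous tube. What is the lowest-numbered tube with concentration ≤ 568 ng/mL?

Tube n has concentration 189 mg/L / 10ⁿ.
Need 10ⁿ ≥ 189 mg/L / 568 ng/mL = 333, so n ≥ 2.52.
First such tube: n = 3.

tube 3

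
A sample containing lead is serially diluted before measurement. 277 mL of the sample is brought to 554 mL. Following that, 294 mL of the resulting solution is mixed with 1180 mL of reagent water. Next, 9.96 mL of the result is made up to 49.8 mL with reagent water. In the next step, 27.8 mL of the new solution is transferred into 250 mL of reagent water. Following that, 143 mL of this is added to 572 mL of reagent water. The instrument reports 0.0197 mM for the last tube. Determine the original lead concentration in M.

0.0493 M

Overall dilution factor = 2 × 5.014 × 5 × 9.993 × 5 = 2505.
Original = 0.0197 mM × 2505 = 49.3 mM = 0.0493 M.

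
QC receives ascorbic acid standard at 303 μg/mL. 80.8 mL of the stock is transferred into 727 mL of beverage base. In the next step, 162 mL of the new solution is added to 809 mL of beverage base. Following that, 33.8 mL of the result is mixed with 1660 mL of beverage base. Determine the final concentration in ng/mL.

101 ng/mL

Overall dilution factor = 9.998 × 5.994 × 50.11 = 3003.
303 μg/mL / 3003 = 0.101 μg/mL = 101 ng/mL.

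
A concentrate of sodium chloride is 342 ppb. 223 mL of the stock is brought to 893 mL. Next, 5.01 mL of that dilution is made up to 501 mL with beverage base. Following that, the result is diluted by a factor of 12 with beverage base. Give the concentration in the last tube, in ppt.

Overall dilution factor = 4.004 × 100 × 12 = 4805.
342 ppb / 4805 = 0.0712 ppb = 71.2 ppt.

71.2 ppt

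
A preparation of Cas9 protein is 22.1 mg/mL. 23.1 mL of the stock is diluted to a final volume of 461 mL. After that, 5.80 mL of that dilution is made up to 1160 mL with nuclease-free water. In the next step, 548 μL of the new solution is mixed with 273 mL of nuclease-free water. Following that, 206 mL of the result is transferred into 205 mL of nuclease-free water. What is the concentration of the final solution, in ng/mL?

5.56 ng/mL

Overall dilution factor = 19.96 × 200 × 499.2 × 1.995 = 3.98 × 10⁶.
22.1 mg/mL / 3.98 × 10⁶ = 5.56 × 10⁻⁶ mg/mL = 5.56 ng/mL.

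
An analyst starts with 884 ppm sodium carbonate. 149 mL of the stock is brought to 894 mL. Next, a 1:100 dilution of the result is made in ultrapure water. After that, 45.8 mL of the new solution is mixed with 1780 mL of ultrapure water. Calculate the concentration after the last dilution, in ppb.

Overall dilution factor = 6 × 100 × 39.86 = 2.39 × 10⁴.
884 ppm / 2.39 × 10⁴ = 0.0370 ppm = 37.0 ppb.

37.0 ppb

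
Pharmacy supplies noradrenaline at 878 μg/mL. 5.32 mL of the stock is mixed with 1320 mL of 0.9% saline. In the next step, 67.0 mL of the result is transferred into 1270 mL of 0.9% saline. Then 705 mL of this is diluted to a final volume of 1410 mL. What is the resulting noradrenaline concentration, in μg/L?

88.3 μg/L

Overall dilution factor = 249.1 × 19.96 × 2 = 9943.
878 μg/mL / 9943 = 0.0883 μg/mL = 88.3 μg/L.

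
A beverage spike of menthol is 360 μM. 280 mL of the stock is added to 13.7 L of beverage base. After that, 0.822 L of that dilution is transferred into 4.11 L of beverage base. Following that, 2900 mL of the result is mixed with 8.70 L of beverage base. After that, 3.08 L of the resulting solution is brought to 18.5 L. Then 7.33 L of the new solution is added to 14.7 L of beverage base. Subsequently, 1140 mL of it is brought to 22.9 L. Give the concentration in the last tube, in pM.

828 pM

Overall dilution factor = 49.93 × 6 × 4 × 6.006 × 3.005 × 20.09 = 4.35 × 10⁵.
360 μM / 4.35 × 10⁵ = 8.28 × 10⁻⁴ μM = 828 pM.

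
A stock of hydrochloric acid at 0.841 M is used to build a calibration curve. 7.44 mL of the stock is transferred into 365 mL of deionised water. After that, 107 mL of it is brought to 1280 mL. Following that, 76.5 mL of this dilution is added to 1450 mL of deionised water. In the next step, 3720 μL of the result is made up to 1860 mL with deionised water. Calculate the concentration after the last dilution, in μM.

Overall dilution factor = 50.06 × 11.96 × 19.95 × 500 = 5.97 × 10⁶.
0.841 M / 5.97 × 10⁶ = 1.41 × 10⁻⁷ M = 0.141 μM.

0.141 μM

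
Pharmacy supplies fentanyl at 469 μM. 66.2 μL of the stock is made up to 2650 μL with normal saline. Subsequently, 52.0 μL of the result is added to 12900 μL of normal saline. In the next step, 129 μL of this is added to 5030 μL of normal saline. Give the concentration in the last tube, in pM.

Overall dilution factor = 40.03 × 249.1 × 39.99 = 3.99 × 10⁵.
469 μM / 3.99 × 10⁵ = 1.18 × 10⁻³ μM = 1180 pM.

1180 pM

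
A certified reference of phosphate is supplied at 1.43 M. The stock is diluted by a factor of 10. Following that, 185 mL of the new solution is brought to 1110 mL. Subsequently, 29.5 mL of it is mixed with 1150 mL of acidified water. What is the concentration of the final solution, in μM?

Overall dilution factor = 10 × 6 × 39.98 = 2399.
1.43 M / 2399 = 5.96 × 10⁻⁴ M = 596 μM.

596 μM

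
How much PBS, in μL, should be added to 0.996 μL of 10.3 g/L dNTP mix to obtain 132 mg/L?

132 mg/L = 0.132 g/L.
V₂ = C₁V₁/C₂ = 10.3 × 0.996 / 0.132 = 77.7 μL.
Diluent to add = V₂ − V₁ = 77.7 − 0.996 = 76.7 μL.

76.7 μL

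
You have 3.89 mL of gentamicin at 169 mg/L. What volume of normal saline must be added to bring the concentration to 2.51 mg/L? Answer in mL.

258 mL

V₂ = C₁V₁/C₂ = 169 × 3.89 / 2.51 = 262 mL.
Diluent to add = V₂ − V₁ = 262 − 3.89 = 258 mL.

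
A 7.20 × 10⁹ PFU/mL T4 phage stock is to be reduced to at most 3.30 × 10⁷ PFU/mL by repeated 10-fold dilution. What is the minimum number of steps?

3

Need 10ⁿ ≥ 218, so n ≥ log(218)/log(10) = 2.34.
Minimum whole steps: n = 3.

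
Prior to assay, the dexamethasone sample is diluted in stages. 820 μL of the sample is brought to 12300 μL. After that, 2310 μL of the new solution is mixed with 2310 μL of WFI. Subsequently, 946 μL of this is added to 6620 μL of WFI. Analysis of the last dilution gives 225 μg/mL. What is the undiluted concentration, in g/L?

54.0 g/L

Overall dilution factor = 15 × 2 × 7.998 = 240.
Original = 225 μg/mL × 240 = 5.40 × 10⁴ μg/mL = 54.0 g/L.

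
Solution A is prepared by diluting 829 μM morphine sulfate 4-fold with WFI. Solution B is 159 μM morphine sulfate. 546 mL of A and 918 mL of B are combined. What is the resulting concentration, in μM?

C_A = 829 μM / 4 = 207 μM.
C_mix = (C_A·V_A + C_B·V_B)/(V_A + V_B) = (207×546 + 159×918) / 1464 = 177 μM.

177 μM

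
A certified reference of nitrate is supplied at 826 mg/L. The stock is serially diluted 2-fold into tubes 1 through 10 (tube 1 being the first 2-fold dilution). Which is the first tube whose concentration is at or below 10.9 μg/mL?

tube 7

Tube n has concentration 826 mg/L / 2ⁿ.
Need 2ⁿ ≥ 826 mg/L / 10.9 μg/mL = 75.8, so n ≥ 6.24.
First such tube: n = 7.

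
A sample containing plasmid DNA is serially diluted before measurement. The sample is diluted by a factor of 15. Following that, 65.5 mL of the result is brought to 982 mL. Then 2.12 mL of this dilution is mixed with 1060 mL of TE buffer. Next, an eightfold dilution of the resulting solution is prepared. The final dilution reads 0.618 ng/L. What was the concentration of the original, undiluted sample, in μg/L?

557 μg/L

Overall dilution factor = 15 × 14.99 × 501 × 8 = 9.01 × 10⁵.
Original = 0.618 ng/L × 9.01 × 10⁵ = 5.57 × 10⁵ ng/L = 557 μg/L.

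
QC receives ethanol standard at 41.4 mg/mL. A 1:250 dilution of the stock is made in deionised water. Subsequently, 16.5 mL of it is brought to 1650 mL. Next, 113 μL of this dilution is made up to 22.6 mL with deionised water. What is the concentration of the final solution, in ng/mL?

Overall dilution factor = 250 × 100 × 200 = 5.00 × 10⁶.
41.4 mg/mL / 5.00 × 10⁶ = 8.28 × 10⁻⁶ mg/mL = 8.28 ng/mL.

8.28 ng/mL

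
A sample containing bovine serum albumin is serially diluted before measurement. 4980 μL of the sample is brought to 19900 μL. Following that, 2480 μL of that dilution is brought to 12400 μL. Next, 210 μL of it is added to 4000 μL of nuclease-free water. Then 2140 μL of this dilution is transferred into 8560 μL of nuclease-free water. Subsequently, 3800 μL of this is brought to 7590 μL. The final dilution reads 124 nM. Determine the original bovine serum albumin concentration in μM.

Overall dilution factor = 3.996 × 5 × 20.05 × 5 × 1.997 = 4000.
Original = 124 nM × 4000 = 4.96 × 10⁵ nM = 496 μM.

496 μM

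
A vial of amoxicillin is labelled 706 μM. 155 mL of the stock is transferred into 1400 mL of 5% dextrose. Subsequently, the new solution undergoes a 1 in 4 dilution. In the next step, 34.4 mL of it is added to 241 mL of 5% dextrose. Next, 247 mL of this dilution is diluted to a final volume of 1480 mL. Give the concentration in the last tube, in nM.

Overall dilution factor = 10.03 × 4 × 8.006 × 5.992 = 1925.
706 μM / 1925 = 0.367 μM = 367 nM.

367 nM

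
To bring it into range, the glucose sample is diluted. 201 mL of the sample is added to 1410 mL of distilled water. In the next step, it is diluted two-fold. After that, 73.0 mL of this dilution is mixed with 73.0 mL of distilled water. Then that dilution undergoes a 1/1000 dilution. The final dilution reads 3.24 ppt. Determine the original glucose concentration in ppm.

Overall dilution factor = 8.015 × 2 × 2 × 1000 = 3.21 × 10⁴.
Original = 3.24 ppt × 3.21 × 10⁴ = 1.04 × 10⁵ ppt = 0.104 ppm.

0.104 ppm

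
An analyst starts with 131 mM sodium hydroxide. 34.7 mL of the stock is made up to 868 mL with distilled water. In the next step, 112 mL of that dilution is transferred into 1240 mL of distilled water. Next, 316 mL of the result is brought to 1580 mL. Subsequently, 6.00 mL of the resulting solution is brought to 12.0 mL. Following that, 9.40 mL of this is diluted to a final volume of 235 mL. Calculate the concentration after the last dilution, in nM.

Overall dilution factor = 25.01 × 12.07 × 5 × 2 × 25 = 7.55 × 10⁴.
131 mM / 7.55 × 10⁴ = 1.74 × 10⁻³ mM = 1740 nM.

1740 nM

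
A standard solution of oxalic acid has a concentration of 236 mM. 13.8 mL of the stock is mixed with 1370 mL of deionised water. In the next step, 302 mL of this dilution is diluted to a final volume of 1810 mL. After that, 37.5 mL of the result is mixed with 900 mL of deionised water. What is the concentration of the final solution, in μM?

Overall dilution factor = 100.3 × 5.993 × 25 = 1.50 × 10⁴.
236 mM / 1.50 × 10⁴ = 0.0157 mM = 15.7 μM.

15.7 μM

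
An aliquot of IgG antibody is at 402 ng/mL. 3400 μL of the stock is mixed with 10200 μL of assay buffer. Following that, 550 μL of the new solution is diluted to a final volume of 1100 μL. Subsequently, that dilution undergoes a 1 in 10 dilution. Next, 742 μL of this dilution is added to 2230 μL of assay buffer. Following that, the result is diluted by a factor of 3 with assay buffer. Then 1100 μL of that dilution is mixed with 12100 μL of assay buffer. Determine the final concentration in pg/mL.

34.8 pg/mL

Overall dilution factor = 4 × 2 × 10 × 4.005 × 3 × 12 = 1.15 × 10⁴.
402 ng/mL / 1.15 × 10⁴ = 0.0348 ng/mL = 34.8 pg/mL.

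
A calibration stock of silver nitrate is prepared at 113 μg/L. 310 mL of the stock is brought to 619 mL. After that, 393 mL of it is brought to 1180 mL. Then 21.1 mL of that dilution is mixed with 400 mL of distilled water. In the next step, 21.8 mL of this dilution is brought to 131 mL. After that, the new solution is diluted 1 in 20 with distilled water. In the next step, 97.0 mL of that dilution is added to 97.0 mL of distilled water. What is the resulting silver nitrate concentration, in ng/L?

Overall dilution factor = 1.997 × 3.003 × 19.96 × 6.009 × 20 × 2 = 2.88 × 10⁴.
113 μg/L / 2.88 × 10⁴ = 3.93 × 10⁻³ μg/L = 3.93 ng/L.

3.93 ng/L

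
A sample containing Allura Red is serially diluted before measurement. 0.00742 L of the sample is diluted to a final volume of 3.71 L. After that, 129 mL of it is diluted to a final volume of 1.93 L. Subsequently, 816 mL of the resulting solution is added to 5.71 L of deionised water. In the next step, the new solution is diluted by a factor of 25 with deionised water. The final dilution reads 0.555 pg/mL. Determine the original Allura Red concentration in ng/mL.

830 ng/mL

Overall dilution factor = 500 × 14.96 × 7.998 × 25 = 1.50 × 10⁶.
Original = 0.555 pg/mL × 1.50 × 10⁶ = 8.30 × 10⁵ pg/mL = 830 ng/mL.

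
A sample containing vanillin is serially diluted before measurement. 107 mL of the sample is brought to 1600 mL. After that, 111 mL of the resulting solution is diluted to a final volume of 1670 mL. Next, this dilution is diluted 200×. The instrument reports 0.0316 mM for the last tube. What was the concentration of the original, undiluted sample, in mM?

Overall dilution factor = 14.95 × 15.05 × 200 = 4.50 × 10⁴.
Original = 0.0316 mM × 4.50 × 10⁴ = 1422 mM.

1420 mM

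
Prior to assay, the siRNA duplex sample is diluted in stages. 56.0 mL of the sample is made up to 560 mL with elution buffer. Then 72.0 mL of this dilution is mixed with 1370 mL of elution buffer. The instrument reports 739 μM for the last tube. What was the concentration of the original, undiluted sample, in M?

Overall dilution factor = 10 × 20.03 = 200.
Original = 739 μM × 200 = 1.48 × 10⁵ μM = 0.148 M.

0.148 M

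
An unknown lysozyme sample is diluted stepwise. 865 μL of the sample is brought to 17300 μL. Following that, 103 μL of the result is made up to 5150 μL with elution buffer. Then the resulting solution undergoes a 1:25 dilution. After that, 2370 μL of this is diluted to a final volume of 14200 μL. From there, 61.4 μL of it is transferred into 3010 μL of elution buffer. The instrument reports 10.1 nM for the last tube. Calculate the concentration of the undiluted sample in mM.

75.7 mM

Overall dilution factor = 20 × 50 × 25 × 5.992 × 50.02 = 7.49 × 10⁶.
Original = 10.1 nM × 7.49 × 10⁶ = 7.57 × 10⁷ nM = 75.7 mM.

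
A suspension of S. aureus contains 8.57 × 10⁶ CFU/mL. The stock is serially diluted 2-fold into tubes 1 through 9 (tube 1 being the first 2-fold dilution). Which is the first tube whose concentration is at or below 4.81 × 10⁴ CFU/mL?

tube 8

Tube n has concentration 8.57 × 10⁶ CFU/mL / 2ⁿ.
Need 2ⁿ ≥ 8.57 × 10⁶ CFU/mL / 4.81 × 10⁴ CFU/mL = 178, so n ≥ 7.48.
First such tube: n = 8.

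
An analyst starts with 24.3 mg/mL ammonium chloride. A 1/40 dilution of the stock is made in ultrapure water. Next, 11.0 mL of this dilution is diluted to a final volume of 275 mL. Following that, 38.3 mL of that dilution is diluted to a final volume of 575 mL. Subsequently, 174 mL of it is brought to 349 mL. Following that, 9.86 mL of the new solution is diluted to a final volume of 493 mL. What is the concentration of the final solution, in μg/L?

16.1 μg/L

Overall dilution factor = 40 × 25 × 15.01 × 2.006 × 50 = 1.51 × 10⁶.
24.3 mg/mL / 1.51 × 10⁶ = 1.61 × 10⁻⁵ mg/mL = 16.1 μg/L.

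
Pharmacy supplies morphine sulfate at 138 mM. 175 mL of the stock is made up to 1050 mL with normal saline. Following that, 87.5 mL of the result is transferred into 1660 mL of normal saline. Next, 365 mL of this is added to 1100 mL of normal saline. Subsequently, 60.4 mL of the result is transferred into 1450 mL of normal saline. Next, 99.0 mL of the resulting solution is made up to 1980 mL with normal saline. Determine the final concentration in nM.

Overall dilution factor = 6 × 19.97 × 4.014 × 25.01 × 20 = 2.41 × 10⁵.
138 mM / 2.41 × 10⁵ = 5.74 × 10⁻⁴ mM = 574 nM.

574 nM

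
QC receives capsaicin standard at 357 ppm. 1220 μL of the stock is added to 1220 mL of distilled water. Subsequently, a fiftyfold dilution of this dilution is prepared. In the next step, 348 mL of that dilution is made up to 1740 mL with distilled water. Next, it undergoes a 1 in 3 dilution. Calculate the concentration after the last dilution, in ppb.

Overall dilution factor = 1001 × 50 × 5 × 3 = 7.51 × 10⁵.
357 ppm / 7.51 × 10⁵ = 4.76 × 10⁻⁴ ppm = 0.476 ppb.

0.476 ppb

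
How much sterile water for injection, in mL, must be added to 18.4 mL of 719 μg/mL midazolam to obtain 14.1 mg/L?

14.1 mg/L = 14.1 μg/mL.
V₂ = C₁V₁/C₂ = 719 × 18.4 / 14.1 = 938 mL.
Diluent to add = V₂ − V₁ = 938 − 18.4 = 920 mL.

920 mL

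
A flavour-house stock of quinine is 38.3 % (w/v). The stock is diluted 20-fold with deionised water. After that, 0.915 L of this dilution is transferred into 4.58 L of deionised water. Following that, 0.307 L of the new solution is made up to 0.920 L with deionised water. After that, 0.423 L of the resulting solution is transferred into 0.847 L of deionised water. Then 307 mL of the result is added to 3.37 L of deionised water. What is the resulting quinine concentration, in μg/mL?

29.6 μg/mL

Overall dilution factor = 20 × 6.005 × 2.997 × 3.002 × 11.98 = 1.29 × 10⁴.
38.3 % (w/v) / 1.29 × 10⁴ = 2.96 × 10⁻³ % (w/v) = 29.6 μg/mL.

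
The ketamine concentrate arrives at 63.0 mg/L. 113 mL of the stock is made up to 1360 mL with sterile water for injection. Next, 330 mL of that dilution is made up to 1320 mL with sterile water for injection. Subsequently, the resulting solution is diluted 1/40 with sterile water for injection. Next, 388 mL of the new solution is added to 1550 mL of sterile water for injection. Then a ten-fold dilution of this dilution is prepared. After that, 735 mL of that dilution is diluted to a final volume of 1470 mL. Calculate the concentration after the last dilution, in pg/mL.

327 pg/mL

Overall dilution factor = 12.04 × 4 × 40 × 4.995 × 10 × 2 = 1.92 × 10⁵.
63.0 mg/L / 1.92 × 10⁵ = 3.27 × 10⁻⁴ mg/L = 327 pg/mL.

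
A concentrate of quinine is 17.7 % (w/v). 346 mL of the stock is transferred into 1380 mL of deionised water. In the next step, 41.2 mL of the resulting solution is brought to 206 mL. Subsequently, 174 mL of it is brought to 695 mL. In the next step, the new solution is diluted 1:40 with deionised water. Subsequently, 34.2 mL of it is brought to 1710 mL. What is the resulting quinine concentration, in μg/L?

888 μg/L

Overall dilution factor = 4.988 × 5 × 3.994 × 40 × 50 = 1.99 × 10⁵.
17.7 % (w/v) / 1.99 × 10⁵ = 8.88 × 10⁻⁵ % (w/v) = 888 μg/L.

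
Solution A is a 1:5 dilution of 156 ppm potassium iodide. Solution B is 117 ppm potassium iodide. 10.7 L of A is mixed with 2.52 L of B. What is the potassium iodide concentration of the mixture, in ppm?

C_A = 156 ppm / 5 = 31.2 ppm.
C_mix = (C_A·V_A + C_B·V_B)/(V_A + V_B) = (31.2×10.7 + 117×2.52) / 13.22 = 47.6 ppm.

47.6 ppm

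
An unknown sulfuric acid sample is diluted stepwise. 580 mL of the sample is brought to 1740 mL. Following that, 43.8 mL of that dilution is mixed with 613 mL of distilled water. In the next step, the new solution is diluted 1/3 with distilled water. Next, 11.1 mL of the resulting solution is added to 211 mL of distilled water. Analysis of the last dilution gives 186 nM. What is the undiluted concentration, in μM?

502 μM

Overall dilution factor = 3 × 15.00 × 3 × 20.01 = 2700.
Original = 186 nM × 2700 = 5.02 × 10⁵ nM = 502 μM.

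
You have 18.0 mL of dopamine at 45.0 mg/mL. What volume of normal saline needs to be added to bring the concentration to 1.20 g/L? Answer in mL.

657 mL

1.20 g/L = 1.20 mg/mL.
V₂ = C₁V₁/C₂ = 45.0 × 18.0 / 1.20 = 675 mL.
Diluent to add = V₂ − V₁ = 675 − 18.0 = 657 mL.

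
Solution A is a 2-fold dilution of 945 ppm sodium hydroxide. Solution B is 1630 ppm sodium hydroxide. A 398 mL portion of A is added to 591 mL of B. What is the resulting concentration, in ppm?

C_A = 945 ppm / 2 = 472 ppm.
C_mix = (C_A·V_A + C_B·V_B)/(V_A + V_B) = (472×398 + 1630×591) / 989.0 = 1164 ppm.

1160 ppm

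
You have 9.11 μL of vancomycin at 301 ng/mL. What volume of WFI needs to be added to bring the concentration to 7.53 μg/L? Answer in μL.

7.53 μg/L = 7.53 ng/mL.
V₂ = C₁V₁/C₂ = 301 × 9.11 / 7.53 = 364 μL.
Diluent to add = V₂ − V₁ = 364 − 9.11 = 355 μL.

355 μL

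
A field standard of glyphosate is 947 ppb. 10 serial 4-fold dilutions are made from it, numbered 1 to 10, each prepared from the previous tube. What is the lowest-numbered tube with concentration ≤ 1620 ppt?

tube 5

Tube n has concentration 947 ppb / 4ⁿ.
Need 4ⁿ ≥ 947 ppb / 1620 ppt = 585, so n ≥ 4.60.
First such tube: n = 5.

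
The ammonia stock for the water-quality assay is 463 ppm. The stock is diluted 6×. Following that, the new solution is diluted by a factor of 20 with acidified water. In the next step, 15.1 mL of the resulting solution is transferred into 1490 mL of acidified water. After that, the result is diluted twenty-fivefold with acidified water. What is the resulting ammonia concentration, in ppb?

1.55 ppb

Overall dilution factor = 6 × 20 × 99.68 × 25 = 2.99 × 10⁵.
463 ppm / 2.99 × 10⁵ = 1.55 × 10⁻³ ppm = 1.55 ppb.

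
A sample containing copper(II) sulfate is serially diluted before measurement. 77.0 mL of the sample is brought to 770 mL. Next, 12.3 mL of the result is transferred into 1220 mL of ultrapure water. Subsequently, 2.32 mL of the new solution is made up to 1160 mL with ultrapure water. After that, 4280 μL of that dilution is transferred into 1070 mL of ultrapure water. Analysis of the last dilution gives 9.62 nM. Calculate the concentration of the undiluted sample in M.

Overall dilution factor = 10 × 100.2 × 500 × 251 = 1.26 × 10⁸.
Original = 9.62 nM × 1.26 × 10⁸ = 1.21 × 10⁹ nM = 1.21 M.

1.21 M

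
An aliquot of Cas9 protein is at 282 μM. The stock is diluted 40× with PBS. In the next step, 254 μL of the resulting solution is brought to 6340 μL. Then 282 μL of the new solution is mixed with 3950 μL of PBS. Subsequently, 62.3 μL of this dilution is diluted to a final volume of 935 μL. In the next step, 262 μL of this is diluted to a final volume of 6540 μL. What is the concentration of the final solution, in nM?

Overall dilution factor = 40 × 24.96 × 15.01 × 15.01 × 24.96 = 5.61 × 10⁶.
282 μM / 5.61 × 10⁶ = 5.02 × 10⁻⁵ μM = 0.0502 nM.

0.0502 nM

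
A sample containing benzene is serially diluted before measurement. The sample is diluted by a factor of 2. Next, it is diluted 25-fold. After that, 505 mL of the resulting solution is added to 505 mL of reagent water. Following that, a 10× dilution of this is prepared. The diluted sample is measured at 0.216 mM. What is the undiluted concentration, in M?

0.216 M

Overall dilution factor = 2 × 25 × 2 × 10 = 1000.
Original = 0.216 mM × 1000 = 216 mM = 0.216 M.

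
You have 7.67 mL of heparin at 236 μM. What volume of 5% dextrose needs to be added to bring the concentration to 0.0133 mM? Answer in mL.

0.0133 mM = 13.3 μM.
V₂ = C₁V₁/C₂ = 236 × 7.67 / 13.3 = 136 mL.
Diluent to add = V₂ − V₁ = 136 − 7.67 = 128 mL.

128 mL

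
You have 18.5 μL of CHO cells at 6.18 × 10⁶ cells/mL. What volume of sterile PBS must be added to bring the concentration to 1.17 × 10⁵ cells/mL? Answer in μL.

V₂ = C₁V₁/C₂ = 6.18 × 10⁶ × 18.5 / 1.17 × 10⁵ = 977 μL.
Diluent to add = V₂ − V₁ = 977 − 18.5 = 959 μL.

959 μL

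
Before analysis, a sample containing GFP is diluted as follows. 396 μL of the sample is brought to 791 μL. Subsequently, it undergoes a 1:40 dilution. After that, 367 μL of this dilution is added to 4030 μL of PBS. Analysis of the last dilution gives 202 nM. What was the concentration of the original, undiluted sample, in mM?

0.193 mM

Overall dilution factor = 1.997 × 40 × 11.98 = 957.
Original = 202 nM × 957 = 1.93 × 10⁵ nM = 0.193 mM.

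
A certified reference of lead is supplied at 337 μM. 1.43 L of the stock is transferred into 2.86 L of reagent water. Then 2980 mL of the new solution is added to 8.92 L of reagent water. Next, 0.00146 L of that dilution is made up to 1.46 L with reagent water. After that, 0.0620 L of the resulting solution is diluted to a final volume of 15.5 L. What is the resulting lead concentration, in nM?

Overall dilution factor = 3 × 3.993 × 1000 × 250 = 2.99 × 10⁶.
337 μM / 2.99 × 10⁶ = 1.13 × 10⁻⁴ μM = 0.113 nM.

0.113 nM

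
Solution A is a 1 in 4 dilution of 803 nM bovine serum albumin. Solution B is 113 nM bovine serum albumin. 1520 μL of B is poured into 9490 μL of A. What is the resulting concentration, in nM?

189 nM

C_A = 803 nM / 4 = 201 nM.
C_mix = (C_A·V_A + C_B·V_B)/(V_A + V_B) = (201×9490 + 113×1520) / 11010 = 189 nM.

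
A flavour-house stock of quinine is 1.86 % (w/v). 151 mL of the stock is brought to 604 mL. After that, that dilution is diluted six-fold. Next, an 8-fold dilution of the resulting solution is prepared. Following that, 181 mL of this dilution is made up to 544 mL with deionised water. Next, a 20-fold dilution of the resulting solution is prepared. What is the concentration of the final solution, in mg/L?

1.61 mg/L

Overall dilution factor = 4 × 6 × 8 × 3.006 × 20 = 1.15 × 10⁴.
1.86 % (w/v) / 1.15 × 10⁴ = 1.61 × 10⁻⁴ % (w/v) = 1.61 mg/L.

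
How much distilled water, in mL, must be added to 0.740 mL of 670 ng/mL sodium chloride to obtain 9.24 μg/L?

9.24 μg/L = 9.24 ng/mL.
V₂ = C₁V₁/C₂ = 670 × 0.740 / 9.24 = 53.7 mL.
Diluent to add = V₂ − V₁ = 53.7 − 0.740 = 52.9 mL.

52.9 mL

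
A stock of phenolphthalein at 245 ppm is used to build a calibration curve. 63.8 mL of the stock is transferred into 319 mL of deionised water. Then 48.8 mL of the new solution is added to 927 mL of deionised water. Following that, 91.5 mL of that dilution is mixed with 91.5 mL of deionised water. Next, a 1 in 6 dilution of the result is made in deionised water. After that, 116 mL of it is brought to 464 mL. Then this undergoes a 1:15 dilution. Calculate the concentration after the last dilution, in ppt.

2840 ppt

Overall dilution factor = 6 × 20.00 × 2 × 6 × 4 × 15 = 8.64 × 10⁴.
245 ppm / 8.64 × 10⁴ = 2.84 × 10⁻³ ppm = 2840 ppt.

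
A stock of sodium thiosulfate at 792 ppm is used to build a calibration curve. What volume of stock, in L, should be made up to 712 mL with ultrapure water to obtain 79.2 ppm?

0.0712 L

V₁ = C₂V₂/C₁ = 79.2 × 712 / 792 = 71.2 mL = 0.0712 L.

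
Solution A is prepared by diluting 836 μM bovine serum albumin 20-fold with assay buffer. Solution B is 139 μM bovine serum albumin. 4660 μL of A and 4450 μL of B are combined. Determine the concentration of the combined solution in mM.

0.0893 mM

C_A = 836 μM / 20 = 41.8 μM.
C_mix = (C_A·V_A + C_B·V_B)/(V_A + V_B) = (41.8×4660 + 139×4450) / 9110 = 89.3 μM = 0.0893 mM.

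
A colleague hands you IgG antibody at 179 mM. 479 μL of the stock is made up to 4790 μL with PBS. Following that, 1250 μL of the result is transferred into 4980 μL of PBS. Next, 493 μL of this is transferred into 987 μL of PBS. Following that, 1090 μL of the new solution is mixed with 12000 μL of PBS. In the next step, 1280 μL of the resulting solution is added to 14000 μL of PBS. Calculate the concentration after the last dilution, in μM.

Overall dilution factor = 10 × 4.984 × 3.002 × 12.01 × 11.94 = 2.14 × 10⁴.
179 mM / 2.14 × 10⁴ = 8.35 × 10⁻³ mM = 8.35 μM.

8.35 μM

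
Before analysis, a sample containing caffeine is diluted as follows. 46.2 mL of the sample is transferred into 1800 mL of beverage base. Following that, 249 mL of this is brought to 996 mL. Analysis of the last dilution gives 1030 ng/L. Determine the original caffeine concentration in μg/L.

165 μg/L

Overall dilution factor = 39.96 × 4 = 160.
Original = 1030 ng/L × 160 = 1.65 × 10⁵ ng/L = 165 μg/L.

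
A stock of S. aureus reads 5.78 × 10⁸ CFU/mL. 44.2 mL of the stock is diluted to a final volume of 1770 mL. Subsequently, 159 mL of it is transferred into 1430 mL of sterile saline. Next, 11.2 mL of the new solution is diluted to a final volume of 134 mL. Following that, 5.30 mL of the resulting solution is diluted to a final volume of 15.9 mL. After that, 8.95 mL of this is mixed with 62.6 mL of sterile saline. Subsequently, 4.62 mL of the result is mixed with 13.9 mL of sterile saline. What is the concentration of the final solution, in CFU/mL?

1260 CFU/mL

Overall dilution factor = 40.05 × 9.994 × 11.96 × 3 × 7.994 × 4.009 = 4.60 × 10⁵.
5.78 × 10⁸ CFU/mL / 4.60 × 10⁵ = 1260 CFU/mL.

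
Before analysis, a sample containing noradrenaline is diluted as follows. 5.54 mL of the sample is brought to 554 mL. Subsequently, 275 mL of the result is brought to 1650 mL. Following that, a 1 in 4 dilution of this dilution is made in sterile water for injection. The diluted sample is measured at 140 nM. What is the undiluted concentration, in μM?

336 μM

Overall dilution factor = 100 × 6 × 4 = 2400.
Original = 140 nM × 2400 = 3.36 × 10⁵ nM = 336 μM.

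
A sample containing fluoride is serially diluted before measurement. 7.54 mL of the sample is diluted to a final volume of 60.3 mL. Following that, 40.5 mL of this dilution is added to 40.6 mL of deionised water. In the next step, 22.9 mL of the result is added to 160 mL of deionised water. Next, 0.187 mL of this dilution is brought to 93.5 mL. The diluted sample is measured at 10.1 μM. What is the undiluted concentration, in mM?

646 mM

Overall dilution factor = 7.997 × 2.002 × 7.987 × 500 = 6.40 × 10⁴.
Original = 10.1 μM × 6.40 × 10⁴ = 6.46 × 10⁵ μM = 646 mM.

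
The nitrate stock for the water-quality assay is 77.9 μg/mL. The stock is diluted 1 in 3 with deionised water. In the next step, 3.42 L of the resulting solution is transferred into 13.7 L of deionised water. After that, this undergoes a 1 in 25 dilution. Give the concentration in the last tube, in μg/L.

Overall dilution factor = 3 × 5.006 × 25 = 375.
77.9 μg/mL / 375 = 0.207 μg/mL = 207 μg/L.

207 μg/L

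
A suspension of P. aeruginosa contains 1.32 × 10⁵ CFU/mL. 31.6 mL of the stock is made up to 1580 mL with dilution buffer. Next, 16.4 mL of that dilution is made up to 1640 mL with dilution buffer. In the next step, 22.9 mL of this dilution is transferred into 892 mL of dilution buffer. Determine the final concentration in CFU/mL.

Overall dilution factor = 50 × 100 × 39.95 = 2.00 × 10⁵.
1.32 × 10⁵ CFU/mL / 2.00 × 10⁵ = 0.661 CFU/mL.

0.661 CFU/mL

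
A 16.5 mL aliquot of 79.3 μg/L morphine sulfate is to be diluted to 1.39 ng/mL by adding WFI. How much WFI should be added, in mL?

1.39 ng/mL = 1.39 μg/L.
V₂ = C₁V₁/C₂ = 79.3 × 16.5 / 1.39 = 941 mL.
Diluent to add = V₂ − V₁ = 941 − 16.5 = 925 mL.

925 mL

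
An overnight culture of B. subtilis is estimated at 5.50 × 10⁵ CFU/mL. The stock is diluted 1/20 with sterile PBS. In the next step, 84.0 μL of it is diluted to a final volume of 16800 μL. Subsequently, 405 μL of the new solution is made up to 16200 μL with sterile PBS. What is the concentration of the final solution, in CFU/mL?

3.44 CFU/mL

Overall dilution factor = 20 × 200 × 40 = 1.60 × 10⁵.
5.50 × 10⁵ CFU/mL / 1.60 × 10⁵ = 3.44 CFU/mL.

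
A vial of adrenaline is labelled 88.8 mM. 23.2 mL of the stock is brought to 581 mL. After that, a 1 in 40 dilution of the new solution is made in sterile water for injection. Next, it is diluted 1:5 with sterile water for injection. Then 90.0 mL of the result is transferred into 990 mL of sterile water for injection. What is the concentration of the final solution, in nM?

Overall dilution factor = 25.04 × 40 × 5 × 12 = 6.01 × 10⁴.
88.8 mM / 6.01 × 10⁴ = 1.48 × 10⁻³ mM = 1480 nM.

1480 nM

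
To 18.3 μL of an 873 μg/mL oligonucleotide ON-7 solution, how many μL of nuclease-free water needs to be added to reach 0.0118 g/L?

1340 μL

0.0118 g/L = 11.8 μg/mL.
V₂ = C₁V₁/C₂ = 873 × 18.3 / 11.8 = 1354 μL.
Diluent to add = V₂ − V₁ = 1354 − 18.3 = 1340 μL.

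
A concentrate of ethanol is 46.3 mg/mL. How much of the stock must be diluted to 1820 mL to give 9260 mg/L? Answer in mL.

9260 mg/L = 9.26 mg/mL.
V₁ = C₂V₂/C₁ = 9.26 × 1820 / 46.3 = 364 mL.

364 mL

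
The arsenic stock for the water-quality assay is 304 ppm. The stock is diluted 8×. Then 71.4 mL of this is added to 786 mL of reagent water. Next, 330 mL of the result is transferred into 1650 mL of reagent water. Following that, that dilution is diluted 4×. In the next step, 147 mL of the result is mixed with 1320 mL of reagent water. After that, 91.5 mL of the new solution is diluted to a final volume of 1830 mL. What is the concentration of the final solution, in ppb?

Overall dilution factor = 8 × 12.01 × 6 × 4 × 9.980 × 20 = 4.60 × 10⁵.
304 ppm / 4.60 × 10⁵ = 6.61 × 10⁻⁴ ppm = 0.661 ppb.

0.661 ppb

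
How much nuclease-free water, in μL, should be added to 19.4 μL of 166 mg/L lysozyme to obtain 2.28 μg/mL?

1390 μL

2.28 μg/mL = 2.28 mg/L.
V₂ = C₁V₁/C₂ = 166 × 19.4 / 2.28 = 1412 μL.
Diluent to add = V₂ − V₁ = 1412 − 19.4 = 1390 μL.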